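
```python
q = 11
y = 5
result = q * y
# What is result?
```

Answer: 55

Derivation:
Trace (tracking result):
q = 11  # -> q = 11
y = 5  # -> y = 5
result = q * y  # -> result = 55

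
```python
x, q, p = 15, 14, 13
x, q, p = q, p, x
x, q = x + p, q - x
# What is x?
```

Trace (tracking x):
x, q, p = (15, 14, 13)  # -> x = 15, q = 14, p = 13
x, q, p = (q, p, x)  # -> x = 14, q = 13, p = 15
x, q = (x + p, q - x)  # -> x = 29, q = -1

Answer: 29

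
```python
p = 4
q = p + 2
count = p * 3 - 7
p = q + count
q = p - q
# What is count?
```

Trace (tracking count):
p = 4  # -> p = 4
q = p + 2  # -> q = 6
count = p * 3 - 7  # -> count = 5
p = q + count  # -> p = 11
q = p - q  # -> q = 5

Answer: 5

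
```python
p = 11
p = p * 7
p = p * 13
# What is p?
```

Trace (tracking p):
p = 11  # -> p = 11
p = p * 7  # -> p = 77
p = p * 13  # -> p = 1001

Answer: 1001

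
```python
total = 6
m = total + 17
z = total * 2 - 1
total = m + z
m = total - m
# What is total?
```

Trace (tracking total):
total = 6  # -> total = 6
m = total + 17  # -> m = 23
z = total * 2 - 1  # -> z = 11
total = m + z  # -> total = 34
m = total - m  # -> m = 11

Answer: 34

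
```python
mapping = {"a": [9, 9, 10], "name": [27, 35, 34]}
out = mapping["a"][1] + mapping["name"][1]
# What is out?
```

Trace (tracking out):
mapping = {'a': [9, 9, 10], 'name': [27, 35, 34]}  # -> mapping = {'a': [9, 9, 10], 'name': [27, 35, 34]}
out = mapping['a'][1] + mapping['name'][1]  # -> out = 44

Answer: 44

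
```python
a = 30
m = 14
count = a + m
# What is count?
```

Trace (tracking count):
a = 30  # -> a = 30
m = 14  # -> m = 14
count = a + m  # -> count = 44

Answer: 44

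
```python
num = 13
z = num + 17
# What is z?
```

Answer: 30

Derivation:
Trace (tracking z):
num = 13  # -> num = 13
z = num + 17  # -> z = 30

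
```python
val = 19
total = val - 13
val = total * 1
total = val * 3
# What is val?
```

Answer: 6

Derivation:
Trace (tracking val):
val = 19  # -> val = 19
total = val - 13  # -> total = 6
val = total * 1  # -> val = 6
total = val * 3  # -> total = 18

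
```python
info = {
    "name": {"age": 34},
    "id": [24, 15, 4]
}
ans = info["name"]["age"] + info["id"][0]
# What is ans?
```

Trace (tracking ans):
info = {'name': {'age': 34}, 'id': [24, 15, 4]}  # -> info = {'name': {'age': 34}, 'id': [24, 15, 4]}
ans = info['name']['age'] + info['id'][0]  # -> ans = 58

Answer: 58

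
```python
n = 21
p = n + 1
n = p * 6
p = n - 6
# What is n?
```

Answer: 132

Derivation:
Trace (tracking n):
n = 21  # -> n = 21
p = n + 1  # -> p = 22
n = p * 6  # -> n = 132
p = n - 6  # -> p = 126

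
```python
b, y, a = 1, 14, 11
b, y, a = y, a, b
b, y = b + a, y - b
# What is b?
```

Trace (tracking b):
b, y, a = (1, 14, 11)  # -> b = 1, y = 14, a = 11
b, y, a = (y, a, b)  # -> b = 14, y = 11, a = 1
b, y = (b + a, y - b)  # -> b = 15, y = -3

Answer: 15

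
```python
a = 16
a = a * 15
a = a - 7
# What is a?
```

Answer: 233

Derivation:
Trace (tracking a):
a = 16  # -> a = 16
a = a * 15  # -> a = 240
a = a - 7  # -> a = 233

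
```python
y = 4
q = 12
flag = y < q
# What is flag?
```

Trace (tracking flag):
y = 4  # -> y = 4
q = 12  # -> q = 12
flag = y < q  # -> flag = True

Answer: True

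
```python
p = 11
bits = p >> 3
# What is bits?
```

Answer: 1

Derivation:
Trace (tracking bits):
p = 11  # -> p = 11
bits = p >> 3  # -> bits = 1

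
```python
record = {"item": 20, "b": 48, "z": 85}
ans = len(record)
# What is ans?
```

Answer: 3

Derivation:
Trace (tracking ans):
record = {'item': 20, 'b': 48, 'z': 85}  # -> record = {'item': 20, 'b': 48, 'z': 85}
ans = len(record)  # -> ans = 3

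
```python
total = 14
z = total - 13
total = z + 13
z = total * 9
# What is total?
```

Answer: 14

Derivation:
Trace (tracking total):
total = 14  # -> total = 14
z = total - 13  # -> z = 1
total = z + 13  # -> total = 14
z = total * 9  # -> z = 126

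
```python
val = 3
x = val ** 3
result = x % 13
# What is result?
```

Answer: 1

Derivation:
Trace (tracking result):
val = 3  # -> val = 3
x = val ** 3  # -> x = 27
result = x % 13  # -> result = 1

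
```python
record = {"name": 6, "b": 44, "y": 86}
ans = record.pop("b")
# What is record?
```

Answer: {'name': 6, 'y': 86}

Derivation:
Trace (tracking record):
record = {'name': 6, 'b': 44, 'y': 86}  # -> record = {'name': 6, 'b': 44, 'y': 86}
ans = record.pop('b')  # -> ans = 44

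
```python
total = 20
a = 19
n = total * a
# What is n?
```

Answer: 380

Derivation:
Trace (tracking n):
total = 20  # -> total = 20
a = 19  # -> a = 19
n = total * a  # -> n = 380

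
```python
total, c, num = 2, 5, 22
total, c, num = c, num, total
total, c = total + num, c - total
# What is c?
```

Answer: 17

Derivation:
Trace (tracking c):
total, c, num = (2, 5, 22)  # -> total = 2, c = 5, num = 22
total, c, num = (c, num, total)  # -> total = 5, c = 22, num = 2
total, c = (total + num, c - total)  # -> total = 7, c = 17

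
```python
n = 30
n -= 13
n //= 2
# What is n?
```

Answer: 8

Derivation:
Trace (tracking n):
n = 30  # -> n = 30
n -= 13  # -> n = 17
n //= 2  # -> n = 8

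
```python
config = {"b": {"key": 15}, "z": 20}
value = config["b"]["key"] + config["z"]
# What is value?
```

Answer: 35

Derivation:
Trace (tracking value):
config = {'b': {'key': 15}, 'z': 20}  # -> config = {'b': {'key': 15}, 'z': 20}
value = config['b']['key'] + config['z']  # -> value = 35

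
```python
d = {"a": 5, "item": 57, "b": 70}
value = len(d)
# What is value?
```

Answer: 3

Derivation:
Trace (tracking value):
d = {'a': 5, 'item': 57, 'b': 70}  # -> d = {'a': 5, 'item': 57, 'b': 70}
value = len(d)  # -> value = 3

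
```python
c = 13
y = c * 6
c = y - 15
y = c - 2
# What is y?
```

Trace (tracking y):
c = 13  # -> c = 13
y = c * 6  # -> y = 78
c = y - 15  # -> c = 63
y = c - 2  # -> y = 61

Answer: 61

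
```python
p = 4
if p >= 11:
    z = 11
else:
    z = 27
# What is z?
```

Answer: 27

Derivation:
Trace (tracking z):
p = 4  # -> p = 4
if p >= 11:  # condition is False
else:
    z = 27  # -> z = 27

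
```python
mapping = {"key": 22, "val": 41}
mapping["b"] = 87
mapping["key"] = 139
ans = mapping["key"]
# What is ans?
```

Trace (tracking ans):
mapping = {'key': 22, 'val': 41}  # -> mapping = {'key': 22, 'val': 41}
mapping['b'] = 87  # -> mapping = {'key': 22, 'val': 41, 'b': 87}
mapping['key'] = 139  # -> mapping = {'key': 139, 'val': 41, 'b': 87}
ans = mapping['key']  # -> ans = 139

Answer: 139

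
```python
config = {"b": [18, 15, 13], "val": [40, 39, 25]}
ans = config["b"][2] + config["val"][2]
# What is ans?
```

Answer: 38

Derivation:
Trace (tracking ans):
config = {'b': [18, 15, 13], 'val': [40, 39, 25]}  # -> config = {'b': [18, 15, 13], 'val': [40, 39, 25]}
ans = config['b'][2] + config['val'][2]  # -> ans = 38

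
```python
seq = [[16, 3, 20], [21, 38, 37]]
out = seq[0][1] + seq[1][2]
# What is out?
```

Trace (tracking out):
seq = [[16, 3, 20], [21, 38, 37]]  # -> seq = [[16, 3, 20], [21, 38, 37]]
out = seq[0][1] + seq[1][2]  # -> out = 40

Answer: 40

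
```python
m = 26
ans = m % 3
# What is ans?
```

Trace (tracking ans):
m = 26  # -> m = 26
ans = m % 3  # -> ans = 2

Answer: 2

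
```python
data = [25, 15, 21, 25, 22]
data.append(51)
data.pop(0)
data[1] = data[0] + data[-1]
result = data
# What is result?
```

Answer: [15, 66, 25, 22, 51]

Derivation:
Trace (tracking result):
data = [25, 15, 21, 25, 22]  # -> data = [25, 15, 21, 25, 22]
data.append(51)  # -> data = [25, 15, 21, 25, 22, 51]
data.pop(0)  # -> data = [15, 21, 25, 22, 51]
data[1] = data[0] + data[-1]  # -> data = [15, 66, 25, 22, 51]
result = data  # -> result = [15, 66, 25, 22, 51]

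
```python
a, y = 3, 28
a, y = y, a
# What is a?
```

Trace (tracking a):
a, y = (3, 28)  # -> a = 3, y = 28
a, y = (y, a)  # -> a = 28, y = 3

Answer: 28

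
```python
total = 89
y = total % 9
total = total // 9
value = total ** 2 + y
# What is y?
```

Answer: 8

Derivation:
Trace (tracking y):
total = 89  # -> total = 89
y = total % 9  # -> y = 8
total = total // 9  # -> total = 9
value = total ** 2 + y  # -> value = 89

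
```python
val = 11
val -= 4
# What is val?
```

Trace (tracking val):
val = 11  # -> val = 11
val -= 4  # -> val = 7

Answer: 7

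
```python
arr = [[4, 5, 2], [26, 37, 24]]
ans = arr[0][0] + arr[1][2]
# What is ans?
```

Trace (tracking ans):
arr = [[4, 5, 2], [26, 37, 24]]  # -> arr = [[4, 5, 2], [26, 37, 24]]
ans = arr[0][0] + arr[1][2]  # -> ans = 28

Answer: 28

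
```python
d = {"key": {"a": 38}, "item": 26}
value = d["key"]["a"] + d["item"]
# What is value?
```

Answer: 64

Derivation:
Trace (tracking value):
d = {'key': {'a': 38}, 'item': 26}  # -> d = {'key': {'a': 38}, 'item': 26}
value = d['key']['a'] + d['item']  # -> value = 64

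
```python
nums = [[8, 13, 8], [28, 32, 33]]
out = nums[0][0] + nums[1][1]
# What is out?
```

Answer: 40

Derivation:
Trace (tracking out):
nums = [[8, 13, 8], [28, 32, 33]]  # -> nums = [[8, 13, 8], [28, 32, 33]]
out = nums[0][0] + nums[1][1]  # -> out = 40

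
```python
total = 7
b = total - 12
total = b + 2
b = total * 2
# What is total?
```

Answer: -3

Derivation:
Trace (tracking total):
total = 7  # -> total = 7
b = total - 12  # -> b = -5
total = b + 2  # -> total = -3
b = total * 2  # -> b = -6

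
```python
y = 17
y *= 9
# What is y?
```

Trace (tracking y):
y = 17  # -> y = 17
y *= 9  # -> y = 153

Answer: 153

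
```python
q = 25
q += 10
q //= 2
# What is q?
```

Answer: 17

Derivation:
Trace (tracking q):
q = 25  # -> q = 25
q += 10  # -> q = 35
q //= 2  # -> q = 17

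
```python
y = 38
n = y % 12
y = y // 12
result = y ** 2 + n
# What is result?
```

Trace (tracking result):
y = 38  # -> y = 38
n = y % 12  # -> n = 2
y = y // 12  # -> y = 3
result = y ** 2 + n  # -> result = 11

Answer: 11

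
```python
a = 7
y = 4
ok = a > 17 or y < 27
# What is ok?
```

Trace (tracking ok):
a = 7  # -> a = 7
y = 4  # -> y = 4
ok = a > 17 or y < 27  # -> ok = True

Answer: True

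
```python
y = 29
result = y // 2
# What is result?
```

Trace (tracking result):
y = 29  # -> y = 29
result = y // 2  # -> result = 14

Answer: 14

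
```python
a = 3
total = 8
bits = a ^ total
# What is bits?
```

Answer: 11

Derivation:
Trace (tracking bits):
a = 3  # -> a = 3
total = 8  # -> total = 8
bits = a ^ total  # -> bits = 11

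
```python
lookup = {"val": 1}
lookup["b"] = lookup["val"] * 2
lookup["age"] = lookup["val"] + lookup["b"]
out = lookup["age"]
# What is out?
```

Answer: 3

Derivation:
Trace (tracking out):
lookup = {'val': 1}  # -> lookup = {'val': 1}
lookup['b'] = lookup['val'] * 2  # -> lookup = {'val': 1, 'b': 2}
lookup['age'] = lookup['val'] + lookup['b']  # -> lookup = {'val': 1, 'b': 2, 'age': 3}
out = lookup['age']  # -> out = 3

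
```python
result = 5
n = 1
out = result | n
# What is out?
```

Answer: 5

Derivation:
Trace (tracking out):
result = 5  # -> result = 5
n = 1  # -> n = 1
out = result | n  # -> out = 5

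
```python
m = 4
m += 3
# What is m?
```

Answer: 7

Derivation:
Trace (tracking m):
m = 4  # -> m = 4
m += 3  # -> m = 7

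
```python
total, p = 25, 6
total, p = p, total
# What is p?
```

Trace (tracking p):
total, p = (25, 6)  # -> total = 25, p = 6
total, p = (p, total)  # -> total = 6, p = 25

Answer: 25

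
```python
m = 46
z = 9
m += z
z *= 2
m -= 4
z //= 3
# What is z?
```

Answer: 6

Derivation:
Trace (tracking z):
m = 46  # -> m = 46
z = 9  # -> z = 9
m += z  # -> m = 55
z *= 2  # -> z = 18
m -= 4  # -> m = 51
z //= 3  # -> z = 6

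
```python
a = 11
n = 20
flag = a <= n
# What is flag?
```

Trace (tracking flag):
a = 11  # -> a = 11
n = 20  # -> n = 20
flag = a <= n  # -> flag = True

Answer: True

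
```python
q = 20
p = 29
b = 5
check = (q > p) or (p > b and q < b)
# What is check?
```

Trace (tracking check):
q = 20  # -> q = 20
p = 29  # -> p = 29
b = 5  # -> b = 5
check = q > p or (p > b and q < b)  # -> check = False

Answer: False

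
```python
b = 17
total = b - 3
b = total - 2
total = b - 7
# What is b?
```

Answer: 12

Derivation:
Trace (tracking b):
b = 17  # -> b = 17
total = b - 3  # -> total = 14
b = total - 2  # -> b = 12
total = b - 7  # -> total = 5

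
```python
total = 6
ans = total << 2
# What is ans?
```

Trace (tracking ans):
total = 6  # -> total = 6
ans = total << 2  # -> ans = 24

Answer: 24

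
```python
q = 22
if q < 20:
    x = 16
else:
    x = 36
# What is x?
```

Answer: 36

Derivation:
Trace (tracking x):
q = 22  # -> q = 22
if q < 20:  # condition is False
else:
    x = 36  # -> x = 36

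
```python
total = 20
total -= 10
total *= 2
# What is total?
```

Answer: 20

Derivation:
Trace (tracking total):
total = 20  # -> total = 20
total -= 10  # -> total = 10
total *= 2  # -> total = 20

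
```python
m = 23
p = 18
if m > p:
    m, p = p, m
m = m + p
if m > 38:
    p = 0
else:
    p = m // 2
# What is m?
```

Trace (tracking m):
m = 23  # -> m = 23
p = 18  # -> p = 18
if m > p:  # condition is True
    m, p = (p, m)  # -> m = 18, p = 23
m = m + p  # -> m = 41
if m > 38:  # condition is True
    p = 0  # -> p = 0

Answer: 41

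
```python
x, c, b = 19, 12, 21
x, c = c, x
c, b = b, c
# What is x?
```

Trace (tracking x):
x, c, b = (19, 12, 21)  # -> x = 19, c = 12, b = 21
x, c = (c, x)  # -> x = 12, c = 19
c, b = (b, c)  # -> c = 21, b = 19

Answer: 12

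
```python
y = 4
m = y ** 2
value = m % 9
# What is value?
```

Trace (tracking value):
y = 4  # -> y = 4
m = y ** 2  # -> m = 16
value = m % 9  # -> value = 7

Answer: 7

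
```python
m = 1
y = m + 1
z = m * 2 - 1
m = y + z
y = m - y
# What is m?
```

Answer: 3

Derivation:
Trace (tracking m):
m = 1  # -> m = 1
y = m + 1  # -> y = 2
z = m * 2 - 1  # -> z = 1
m = y + z  # -> m = 3
y = m - y  # -> y = 1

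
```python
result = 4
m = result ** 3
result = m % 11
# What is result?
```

Answer: 9

Derivation:
Trace (tracking result):
result = 4  # -> result = 4
m = result ** 3  # -> m = 64
result = m % 11  # -> result = 9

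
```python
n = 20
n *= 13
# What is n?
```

Trace (tracking n):
n = 20  # -> n = 20
n *= 13  # -> n = 260

Answer: 260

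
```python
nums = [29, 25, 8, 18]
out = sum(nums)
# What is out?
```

Trace (tracking out):
nums = [29, 25, 8, 18]  # -> nums = [29, 25, 8, 18]
out = sum(nums)  # -> out = 80

Answer: 80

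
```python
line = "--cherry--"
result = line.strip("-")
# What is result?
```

Answer: 'cherry'

Derivation:
Trace (tracking result):
line = '--cherry--'  # -> line = '--cherry--'
result = line.strip('-')  # -> result = 'cherry'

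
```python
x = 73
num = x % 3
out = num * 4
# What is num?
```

Trace (tracking num):
x = 73  # -> x = 73
num = x % 3  # -> num = 1
out = num * 4  # -> out = 4

Answer: 1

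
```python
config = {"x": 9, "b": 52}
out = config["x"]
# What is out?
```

Trace (tracking out):
config = {'x': 9, 'b': 52}  # -> config = {'x': 9, 'b': 52}
out = config['x']  # -> out = 9

Answer: 9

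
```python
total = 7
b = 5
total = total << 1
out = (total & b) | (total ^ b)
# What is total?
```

Answer: 14

Derivation:
Trace (tracking total):
total = 7  # -> total = 7
b = 5  # -> b = 5
total = total << 1  # -> total = 14
out = total & b | total ^ b  # -> out = 15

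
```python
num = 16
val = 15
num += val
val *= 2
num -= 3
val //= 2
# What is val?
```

Answer: 15

Derivation:
Trace (tracking val):
num = 16  # -> num = 16
val = 15  # -> val = 15
num += val  # -> num = 31
val *= 2  # -> val = 30
num -= 3  # -> num = 28
val //= 2  # -> val = 15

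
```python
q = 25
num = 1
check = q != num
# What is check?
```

Trace (tracking check):
q = 25  # -> q = 25
num = 1  # -> num = 1
check = q != num  # -> check = True

Answer: True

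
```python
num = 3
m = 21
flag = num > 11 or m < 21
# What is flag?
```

Answer: False

Derivation:
Trace (tracking flag):
num = 3  # -> num = 3
m = 21  # -> m = 21
flag = num > 11 or m < 21  # -> flag = False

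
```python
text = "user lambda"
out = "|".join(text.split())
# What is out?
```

Answer: 'user|lambda'

Derivation:
Trace (tracking out):
text = 'user lambda'  # -> text = 'user lambda'
out = '|'.join(text.split())  # -> out = 'user|lambda'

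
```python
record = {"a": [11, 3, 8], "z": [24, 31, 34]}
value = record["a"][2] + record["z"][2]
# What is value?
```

Answer: 42

Derivation:
Trace (tracking value):
record = {'a': [11, 3, 8], 'z': [24, 31, 34]}  # -> record = {'a': [11, 3, 8], 'z': [24, 31, 34]}
value = record['a'][2] + record['z'][2]  # -> value = 42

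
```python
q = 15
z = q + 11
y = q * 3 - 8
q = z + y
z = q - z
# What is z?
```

Answer: 37

Derivation:
Trace (tracking z):
q = 15  # -> q = 15
z = q + 11  # -> z = 26
y = q * 3 - 8  # -> y = 37
q = z + y  # -> q = 63
z = q - z  # -> z = 37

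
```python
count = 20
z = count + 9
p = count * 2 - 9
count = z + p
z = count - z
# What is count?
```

Answer: 60

Derivation:
Trace (tracking count):
count = 20  # -> count = 20
z = count + 9  # -> z = 29
p = count * 2 - 9  # -> p = 31
count = z + p  # -> count = 60
z = count - z  # -> z = 31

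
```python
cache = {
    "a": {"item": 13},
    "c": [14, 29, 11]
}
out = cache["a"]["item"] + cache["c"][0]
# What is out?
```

Trace (tracking out):
cache = {'a': {'item': 13}, 'c': [14, 29, 11]}  # -> cache = {'a': {'item': 13}, 'c': [14, 29, 11]}
out = cache['a']['item'] + cache['c'][0]  # -> out = 27

Answer: 27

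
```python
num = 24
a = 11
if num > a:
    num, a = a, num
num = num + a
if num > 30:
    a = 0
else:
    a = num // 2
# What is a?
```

Trace (tracking a):
num = 24  # -> num = 24
a = 11  # -> a = 11
if num > a:  # condition is True
    num, a = (a, num)  # -> num = 11, a = 24
num = num + a  # -> num = 35
if num > 30:  # condition is True
    a = 0  # -> a = 0

Answer: 0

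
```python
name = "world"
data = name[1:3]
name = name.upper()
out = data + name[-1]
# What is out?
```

Answer: 'orD'

Derivation:
Trace (tracking out):
name = 'world'  # -> name = 'world'
data = name[1:3]  # -> data = 'or'
name = name.upper()  # -> name = 'WORLD'
out = data + name[-1]  # -> out = 'orD'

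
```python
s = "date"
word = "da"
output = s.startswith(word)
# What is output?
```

Answer: True

Derivation:
Trace (tracking output):
s = 'date'  # -> s = 'date'
word = 'da'  # -> word = 'da'
output = s.startswith(word)  # -> output = True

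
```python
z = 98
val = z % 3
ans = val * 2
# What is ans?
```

Trace (tracking ans):
z = 98  # -> z = 98
val = z % 3  # -> val = 2
ans = val * 2  # -> ans = 4

Answer: 4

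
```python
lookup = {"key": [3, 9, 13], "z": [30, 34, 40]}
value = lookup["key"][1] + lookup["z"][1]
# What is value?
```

Answer: 43

Derivation:
Trace (tracking value):
lookup = {'key': [3, 9, 13], 'z': [30, 34, 40]}  # -> lookup = {'key': [3, 9, 13], 'z': [30, 34, 40]}
value = lookup['key'][1] + lookup['z'][1]  # -> value = 43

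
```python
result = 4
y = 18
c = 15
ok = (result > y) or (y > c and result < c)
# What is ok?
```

Trace (tracking ok):
result = 4  # -> result = 4
y = 18  # -> y = 18
c = 15  # -> c = 15
ok = result > y or (y > c and result < c)  # -> ok = True

Answer: True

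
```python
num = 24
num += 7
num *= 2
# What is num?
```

Trace (tracking num):
num = 24  # -> num = 24
num += 7  # -> num = 31
num *= 2  # -> num = 62

Answer: 62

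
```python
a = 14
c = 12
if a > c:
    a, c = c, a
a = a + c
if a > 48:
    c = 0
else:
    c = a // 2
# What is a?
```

Trace (tracking a):
a = 14  # -> a = 14
c = 12  # -> c = 12
if a > c:  # condition is True
    a, c = (c, a)  # -> a = 12, c = 14
a = a + c  # -> a = 26
if a > 48:  # condition is False
else:
    c = a // 2  # -> c = 13

Answer: 26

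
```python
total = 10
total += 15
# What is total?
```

Answer: 25

Derivation:
Trace (tracking total):
total = 10  # -> total = 10
total += 15  # -> total = 25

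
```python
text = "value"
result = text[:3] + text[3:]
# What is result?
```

Answer: 'value'

Derivation:
Trace (tracking result):
text = 'value'  # -> text = 'value'
result = text[:3] + text[3:]  # -> result = 'value'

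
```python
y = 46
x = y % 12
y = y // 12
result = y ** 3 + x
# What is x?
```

Trace (tracking x):
y = 46  # -> y = 46
x = y % 12  # -> x = 10
y = y // 12  # -> y = 3
result = y ** 3 + x  # -> result = 37

Answer: 10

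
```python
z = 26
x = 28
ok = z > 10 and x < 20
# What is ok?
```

Trace (tracking ok):
z = 26  # -> z = 26
x = 28  # -> x = 28
ok = z > 10 and x < 20  # -> ok = False

Answer: False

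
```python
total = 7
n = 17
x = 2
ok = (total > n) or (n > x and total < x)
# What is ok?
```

Answer: False

Derivation:
Trace (tracking ok):
total = 7  # -> total = 7
n = 17  # -> n = 17
x = 2  # -> x = 2
ok = total > n or (n > x and total < x)  # -> ok = False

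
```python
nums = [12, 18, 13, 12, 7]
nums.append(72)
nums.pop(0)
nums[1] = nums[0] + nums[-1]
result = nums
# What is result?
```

Trace (tracking result):
nums = [12, 18, 13, 12, 7]  # -> nums = [12, 18, 13, 12, 7]
nums.append(72)  # -> nums = [12, 18, 13, 12, 7, 72]
nums.pop(0)  # -> nums = [18, 13, 12, 7, 72]
nums[1] = nums[0] + nums[-1]  # -> nums = [18, 90, 12, 7, 72]
result = nums  # -> result = [18, 90, 12, 7, 72]

Answer: [18, 90, 12, 7, 72]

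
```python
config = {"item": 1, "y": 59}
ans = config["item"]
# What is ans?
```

Answer: 1

Derivation:
Trace (tracking ans):
config = {'item': 1, 'y': 59}  # -> config = {'item': 1, 'y': 59}
ans = config['item']  # -> ans = 1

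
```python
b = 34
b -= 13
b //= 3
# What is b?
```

Trace (tracking b):
b = 34  # -> b = 34
b -= 13  # -> b = 21
b //= 3  # -> b = 7

Answer: 7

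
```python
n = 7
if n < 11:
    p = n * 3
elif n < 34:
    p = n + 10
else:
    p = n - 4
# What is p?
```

Answer: 21

Derivation:
Trace (tracking p):
n = 7  # -> n = 7
if n < 11:  # condition is True
    p = n * 3  # -> p = 21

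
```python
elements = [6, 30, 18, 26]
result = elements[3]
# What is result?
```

Trace (tracking result):
elements = [6, 30, 18, 26]  # -> elements = [6, 30, 18, 26]
result = elements[3]  # -> result = 26

Answer: 26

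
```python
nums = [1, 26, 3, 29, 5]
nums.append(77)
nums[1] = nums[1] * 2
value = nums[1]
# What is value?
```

Trace (tracking value):
nums = [1, 26, 3, 29, 5]  # -> nums = [1, 26, 3, 29, 5]
nums.append(77)  # -> nums = [1, 26, 3, 29, 5, 77]
nums[1] = nums[1] * 2  # -> nums = [1, 52, 3, 29, 5, 77]
value = nums[1]  # -> value = 52

Answer: 52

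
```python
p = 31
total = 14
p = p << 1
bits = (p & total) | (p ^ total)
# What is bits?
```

Trace (tracking bits):
p = 31  # -> p = 31
total = 14  # -> total = 14
p = p << 1  # -> p = 62
bits = p & total | p ^ total  # -> bits = 62

Answer: 62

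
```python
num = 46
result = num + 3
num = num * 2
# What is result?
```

Answer: 49

Derivation:
Trace (tracking result):
num = 46  # -> num = 46
result = num + 3  # -> result = 49
num = num * 2  # -> num = 92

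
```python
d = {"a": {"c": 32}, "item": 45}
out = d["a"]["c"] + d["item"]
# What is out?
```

Answer: 77

Derivation:
Trace (tracking out):
d = {'a': {'c': 32}, 'item': 45}  # -> d = {'a': {'c': 32}, 'item': 45}
out = d['a']['c'] + d['item']  # -> out = 77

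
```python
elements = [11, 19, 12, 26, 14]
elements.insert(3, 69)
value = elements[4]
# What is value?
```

Trace (tracking value):
elements = [11, 19, 12, 26, 14]  # -> elements = [11, 19, 12, 26, 14]
elements.insert(3, 69)  # -> elements = [11, 19, 12, 69, 26, 14]
value = elements[4]  # -> value = 26

Answer: 26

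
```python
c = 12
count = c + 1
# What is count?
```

Trace (tracking count):
c = 12  # -> c = 12
count = c + 1  # -> count = 13

Answer: 13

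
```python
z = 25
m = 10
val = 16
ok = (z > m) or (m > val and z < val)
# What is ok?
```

Trace (tracking ok):
z = 25  # -> z = 25
m = 10  # -> m = 10
val = 16  # -> val = 16
ok = z > m or (m > val and z < val)  # -> ok = True

Answer: True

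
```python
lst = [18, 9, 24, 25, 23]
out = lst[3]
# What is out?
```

Trace (tracking out):
lst = [18, 9, 24, 25, 23]  # -> lst = [18, 9, 24, 25, 23]
out = lst[3]  # -> out = 25

Answer: 25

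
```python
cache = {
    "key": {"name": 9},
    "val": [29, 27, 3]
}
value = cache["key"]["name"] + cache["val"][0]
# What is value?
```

Trace (tracking value):
cache = {'key': {'name': 9}, 'val': [29, 27, 3]}  # -> cache = {'key': {'name': 9}, 'val': [29, 27, 3]}
value = cache['key']['name'] + cache['val'][0]  # -> value = 38

Answer: 38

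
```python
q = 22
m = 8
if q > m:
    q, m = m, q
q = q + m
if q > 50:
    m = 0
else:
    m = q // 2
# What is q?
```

Trace (tracking q):
q = 22  # -> q = 22
m = 8  # -> m = 8
if q > m:  # condition is True
    q, m = (m, q)  # -> q = 8, m = 22
q = q + m  # -> q = 30
if q > 50:  # condition is False
else:
    m = q // 2  # -> m = 15

Answer: 30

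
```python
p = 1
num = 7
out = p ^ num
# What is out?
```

Trace (tracking out):
p = 1  # -> p = 1
num = 7  # -> num = 7
out = p ^ num  # -> out = 6

Answer: 6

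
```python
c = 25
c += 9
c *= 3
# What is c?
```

Answer: 102

Derivation:
Trace (tracking c):
c = 25  # -> c = 25
c += 9  # -> c = 34
c *= 3  # -> c = 102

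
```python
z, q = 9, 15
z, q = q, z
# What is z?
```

Trace (tracking z):
z, q = (9, 15)  # -> z = 9, q = 15
z, q = (q, z)  # -> z = 15, q = 9

Answer: 15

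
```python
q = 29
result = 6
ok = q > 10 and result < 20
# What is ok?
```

Trace (tracking ok):
q = 29  # -> q = 29
result = 6  # -> result = 6
ok = q > 10 and result < 20  # -> ok = True

Answer: True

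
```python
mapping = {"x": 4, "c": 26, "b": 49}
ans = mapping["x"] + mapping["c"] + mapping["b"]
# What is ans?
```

Answer: 79

Derivation:
Trace (tracking ans):
mapping = {'x': 4, 'c': 26, 'b': 49}  # -> mapping = {'x': 4, 'c': 26, 'b': 49}
ans = mapping['x'] + mapping['c'] + mapping['b']  # -> ans = 79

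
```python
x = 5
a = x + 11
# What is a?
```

Trace (tracking a):
x = 5  # -> x = 5
a = x + 11  # -> a = 16

Answer: 16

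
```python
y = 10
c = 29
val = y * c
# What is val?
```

Trace (tracking val):
y = 10  # -> y = 10
c = 29  # -> c = 29
val = y * c  # -> val = 290

Answer: 290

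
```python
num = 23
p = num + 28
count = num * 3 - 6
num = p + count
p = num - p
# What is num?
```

Answer: 114

Derivation:
Trace (tracking num):
num = 23  # -> num = 23
p = num + 28  # -> p = 51
count = num * 3 - 6  # -> count = 63
num = p + count  # -> num = 114
p = num - p  # -> p = 63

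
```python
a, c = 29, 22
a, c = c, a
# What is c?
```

Answer: 29

Derivation:
Trace (tracking c):
a, c = (29, 22)  # -> a = 29, c = 22
a, c = (c, a)  # -> a = 22, c = 29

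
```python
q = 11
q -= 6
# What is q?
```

Trace (tracking q):
q = 11  # -> q = 11
q -= 6  # -> q = 5

Answer: 5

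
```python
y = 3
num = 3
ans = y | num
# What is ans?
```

Trace (tracking ans):
y = 3  # -> y = 3
num = 3  # -> num = 3
ans = y | num  # -> ans = 3

Answer: 3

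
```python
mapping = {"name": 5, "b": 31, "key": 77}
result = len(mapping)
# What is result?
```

Answer: 3

Derivation:
Trace (tracking result):
mapping = {'name': 5, 'b': 31, 'key': 77}  # -> mapping = {'name': 5, 'b': 31, 'key': 77}
result = len(mapping)  # -> result = 3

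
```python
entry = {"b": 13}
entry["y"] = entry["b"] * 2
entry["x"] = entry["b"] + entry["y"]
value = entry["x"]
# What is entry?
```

Answer: {'b': 13, 'y': 26, 'x': 39}

Derivation:
Trace (tracking entry):
entry = {'b': 13}  # -> entry = {'b': 13}
entry['y'] = entry['b'] * 2  # -> entry = {'b': 13, 'y': 26}
entry['x'] = entry['b'] + entry['y']  # -> entry = {'b': 13, 'y': 26, 'x': 39}
value = entry['x']  # -> value = 39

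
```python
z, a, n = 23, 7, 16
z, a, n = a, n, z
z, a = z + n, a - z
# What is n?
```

Answer: 23

Derivation:
Trace (tracking n):
z, a, n = (23, 7, 16)  # -> z = 23, a = 7, n = 16
z, a, n = (a, n, z)  # -> z = 7, a = 16, n = 23
z, a = (z + n, a - z)  # -> z = 30, a = 9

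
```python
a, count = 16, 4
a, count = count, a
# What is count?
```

Trace (tracking count):
a, count = (16, 4)  # -> a = 16, count = 4
a, count = (count, a)  # -> a = 4, count = 16

Answer: 16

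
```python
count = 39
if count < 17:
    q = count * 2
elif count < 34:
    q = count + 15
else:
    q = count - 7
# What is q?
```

Answer: 32

Derivation:
Trace (tracking q):
count = 39  # -> count = 39
if count < 17:  # condition is False
elif count < 34:  # condition is False
else:
    q = count - 7  # -> q = 32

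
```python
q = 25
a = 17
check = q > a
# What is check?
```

Answer: True

Derivation:
Trace (tracking check):
q = 25  # -> q = 25
a = 17  # -> a = 17
check = q > a  # -> check = True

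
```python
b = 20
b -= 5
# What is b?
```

Trace (tracking b):
b = 20  # -> b = 20
b -= 5  # -> b = 15

Answer: 15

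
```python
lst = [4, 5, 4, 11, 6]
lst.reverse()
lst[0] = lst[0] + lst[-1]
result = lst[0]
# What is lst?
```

Trace (tracking lst):
lst = [4, 5, 4, 11, 6]  # -> lst = [4, 5, 4, 11, 6]
lst.reverse()  # -> lst = [6, 11, 4, 5, 4]
lst[0] = lst[0] + lst[-1]  # -> lst = [10, 11, 4, 5, 4]
result = lst[0]  # -> result = 10

Answer: [10, 11, 4, 5, 4]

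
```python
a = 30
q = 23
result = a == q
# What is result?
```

Trace (tracking result):
a = 30  # -> a = 30
q = 23  # -> q = 23
result = a == q  # -> result = False

Answer: False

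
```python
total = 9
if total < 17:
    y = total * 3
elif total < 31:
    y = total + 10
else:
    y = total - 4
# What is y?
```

Answer: 27

Derivation:
Trace (tracking y):
total = 9  # -> total = 9
if total < 17:  # condition is True
    y = total * 3  # -> y = 27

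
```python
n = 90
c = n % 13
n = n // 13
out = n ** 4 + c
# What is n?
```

Answer: 6

Derivation:
Trace (tracking n):
n = 90  # -> n = 90
c = n % 13  # -> c = 12
n = n // 13  # -> n = 6
out = n ** 4 + c  # -> out = 1308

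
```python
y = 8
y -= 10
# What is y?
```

Answer: -2

Derivation:
Trace (tracking y):
y = 8  # -> y = 8
y -= 10  # -> y = -2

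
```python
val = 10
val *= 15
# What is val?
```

Trace (tracking val):
val = 10  # -> val = 10
val *= 15  # -> val = 150

Answer: 150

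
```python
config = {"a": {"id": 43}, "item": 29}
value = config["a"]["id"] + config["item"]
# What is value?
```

Trace (tracking value):
config = {'a': {'id': 43}, 'item': 29}  # -> config = {'a': {'id': 43}, 'item': 29}
value = config['a']['id'] + config['item']  # -> value = 72

Answer: 72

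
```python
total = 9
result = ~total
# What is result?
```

Answer: -10

Derivation:
Trace (tracking result):
total = 9  # -> total = 9
result = ~total  # -> result = -10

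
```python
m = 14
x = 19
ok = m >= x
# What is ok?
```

Trace (tracking ok):
m = 14  # -> m = 14
x = 19  # -> x = 19
ok = m >= x  # -> ok = False

Answer: False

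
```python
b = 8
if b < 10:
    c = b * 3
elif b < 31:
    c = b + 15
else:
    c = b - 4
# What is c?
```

Trace (tracking c):
b = 8  # -> b = 8
if b < 10:  # condition is True
    c = b * 3  # -> c = 24

Answer: 24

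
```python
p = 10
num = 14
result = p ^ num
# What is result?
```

Answer: 4

Derivation:
Trace (tracking result):
p = 10  # -> p = 10
num = 14  # -> num = 14
result = p ^ num  # -> result = 4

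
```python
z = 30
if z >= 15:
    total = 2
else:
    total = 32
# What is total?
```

Trace (tracking total):
z = 30  # -> z = 30
if z >= 15:  # condition is True
    total = 2  # -> total = 2

Answer: 2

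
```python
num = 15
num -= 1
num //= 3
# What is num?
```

Answer: 4

Derivation:
Trace (tracking num):
num = 15  # -> num = 15
num -= 1  # -> num = 14
num //= 3  # -> num = 4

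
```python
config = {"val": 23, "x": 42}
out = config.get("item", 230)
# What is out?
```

Answer: 230

Derivation:
Trace (tracking out):
config = {'val': 23, 'x': 42}  # -> config = {'val': 23, 'x': 42}
out = config.get('item', 230)  # -> out = 230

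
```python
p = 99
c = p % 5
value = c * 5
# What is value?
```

Trace (tracking value):
p = 99  # -> p = 99
c = p % 5  # -> c = 4
value = c * 5  # -> value = 20

Answer: 20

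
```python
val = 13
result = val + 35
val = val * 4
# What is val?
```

Trace (tracking val):
val = 13  # -> val = 13
result = val + 35  # -> result = 48
val = val * 4  # -> val = 52

Answer: 52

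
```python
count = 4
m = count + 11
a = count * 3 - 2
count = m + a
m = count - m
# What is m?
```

Trace (tracking m):
count = 4  # -> count = 4
m = count + 11  # -> m = 15
a = count * 3 - 2  # -> a = 10
count = m + a  # -> count = 25
m = count - m  # -> m = 10

Answer: 10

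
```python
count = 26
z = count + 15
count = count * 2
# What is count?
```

Trace (tracking count):
count = 26  # -> count = 26
z = count + 15  # -> z = 41
count = count * 2  # -> count = 52

Answer: 52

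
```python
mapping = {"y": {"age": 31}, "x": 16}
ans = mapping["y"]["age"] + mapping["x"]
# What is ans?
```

Trace (tracking ans):
mapping = {'y': {'age': 31}, 'x': 16}  # -> mapping = {'y': {'age': 31}, 'x': 16}
ans = mapping['y']['age'] + mapping['x']  # -> ans = 47

Answer: 47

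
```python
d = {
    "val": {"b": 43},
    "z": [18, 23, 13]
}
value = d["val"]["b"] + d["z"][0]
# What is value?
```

Trace (tracking value):
d = {'val': {'b': 43}, 'z': [18, 23, 13]}  # -> d = {'val': {'b': 43}, 'z': [18, 23, 13]}
value = d['val']['b'] + d['z'][0]  # -> value = 61

Answer: 61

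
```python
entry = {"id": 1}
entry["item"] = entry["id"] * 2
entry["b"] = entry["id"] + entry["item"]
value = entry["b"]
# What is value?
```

Trace (tracking value):
entry = {'id': 1}  # -> entry = {'id': 1}
entry['item'] = entry['id'] * 2  # -> entry = {'id': 1, 'item': 2}
entry['b'] = entry['id'] + entry['item']  # -> entry = {'id': 1, 'item': 2, 'b': 3}
value = entry['b']  # -> value = 3

Answer: 3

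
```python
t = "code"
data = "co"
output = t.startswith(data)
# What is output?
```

Trace (tracking output):
t = 'code'  # -> t = 'code'
data = 'co'  # -> data = 'co'
output = t.startswith(data)  # -> output = True

Answer: True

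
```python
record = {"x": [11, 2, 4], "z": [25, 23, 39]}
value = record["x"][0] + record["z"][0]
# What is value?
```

Trace (tracking value):
record = {'x': [11, 2, 4], 'z': [25, 23, 39]}  # -> record = {'x': [11, 2, 4], 'z': [25, 23, 39]}
value = record['x'][0] + record['z'][0]  # -> value = 36

Answer: 36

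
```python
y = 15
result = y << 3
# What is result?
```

Answer: 120

Derivation:
Trace (tracking result):
y = 15  # -> y = 15
result = y << 3  # -> result = 120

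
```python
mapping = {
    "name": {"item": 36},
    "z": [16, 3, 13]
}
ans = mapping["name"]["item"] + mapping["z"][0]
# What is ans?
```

Answer: 52

Derivation:
Trace (tracking ans):
mapping = {'name': {'item': 36}, 'z': [16, 3, 13]}  # -> mapping = {'name': {'item': 36}, 'z': [16, 3, 13]}
ans = mapping['name']['item'] + mapping['z'][0]  # -> ans = 52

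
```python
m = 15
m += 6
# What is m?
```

Trace (tracking m):
m = 15  # -> m = 15
m += 6  # -> m = 21

Answer: 21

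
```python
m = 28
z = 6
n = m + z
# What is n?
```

Answer: 34

Derivation:
Trace (tracking n):
m = 28  # -> m = 28
z = 6  # -> z = 6
n = m + z  # -> n = 34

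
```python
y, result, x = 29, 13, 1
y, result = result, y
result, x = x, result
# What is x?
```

Answer: 29

Derivation:
Trace (tracking x):
y, result, x = (29, 13, 1)  # -> y = 29, result = 13, x = 1
y, result = (result, y)  # -> y = 13, result = 29
result, x = (x, result)  # -> result = 1, x = 29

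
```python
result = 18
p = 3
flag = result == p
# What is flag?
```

Answer: False

Derivation:
Trace (tracking flag):
result = 18  # -> result = 18
p = 3  # -> p = 3
flag = result == p  # -> flag = False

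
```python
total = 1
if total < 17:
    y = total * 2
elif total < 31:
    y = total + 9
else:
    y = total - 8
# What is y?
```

Trace (tracking y):
total = 1  # -> total = 1
if total < 17:  # condition is True
    y = total * 2  # -> y = 2

Answer: 2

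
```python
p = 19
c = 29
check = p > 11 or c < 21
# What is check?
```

Trace (tracking check):
p = 19  # -> p = 19
c = 29  # -> c = 29
check = p > 11 or c < 21  # -> check = True

Answer: True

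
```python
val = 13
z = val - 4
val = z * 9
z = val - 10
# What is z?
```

Answer: 71

Derivation:
Trace (tracking z):
val = 13  # -> val = 13
z = val - 4  # -> z = 9
val = z * 9  # -> val = 81
z = val - 10  # -> z = 71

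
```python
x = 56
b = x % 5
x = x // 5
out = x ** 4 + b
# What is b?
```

Trace (tracking b):
x = 56  # -> x = 56
b = x % 5  # -> b = 1
x = x // 5  # -> x = 11
out = x ** 4 + b  # -> out = 14642

Answer: 1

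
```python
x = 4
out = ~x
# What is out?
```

Answer: -5

Derivation:
Trace (tracking out):
x = 4  # -> x = 4
out = ~x  # -> out = -5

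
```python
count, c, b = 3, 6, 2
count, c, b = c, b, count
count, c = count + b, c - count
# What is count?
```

Answer: 9

Derivation:
Trace (tracking count):
count, c, b = (3, 6, 2)  # -> count = 3, c = 6, b = 2
count, c, b = (c, b, count)  # -> count = 6, c = 2, b = 3
count, c = (count + b, c - count)  # -> count = 9, c = -4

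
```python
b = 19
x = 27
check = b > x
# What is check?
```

Answer: False

Derivation:
Trace (tracking check):
b = 19  # -> b = 19
x = 27  # -> x = 27
check = b > x  # -> check = False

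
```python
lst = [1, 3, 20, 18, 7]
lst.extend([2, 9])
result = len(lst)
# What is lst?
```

Answer: [1, 3, 20, 18, 7, 2, 9]

Derivation:
Trace (tracking lst):
lst = [1, 3, 20, 18, 7]  # -> lst = [1, 3, 20, 18, 7]
lst.extend([2, 9])  # -> lst = [1, 3, 20, 18, 7, 2, 9]
result = len(lst)  # -> result = 7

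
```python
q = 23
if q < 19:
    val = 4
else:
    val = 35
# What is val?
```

Answer: 35

Derivation:
Trace (tracking val):
q = 23  # -> q = 23
if q < 19:  # condition is False
else:
    val = 35  # -> val = 35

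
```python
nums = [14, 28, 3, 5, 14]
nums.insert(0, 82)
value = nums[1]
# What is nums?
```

Answer: [82, 14, 28, 3, 5, 14]

Derivation:
Trace (tracking nums):
nums = [14, 28, 3, 5, 14]  # -> nums = [14, 28, 3, 5, 14]
nums.insert(0, 82)  # -> nums = [82, 14, 28, 3, 5, 14]
value = nums[1]  # -> value = 14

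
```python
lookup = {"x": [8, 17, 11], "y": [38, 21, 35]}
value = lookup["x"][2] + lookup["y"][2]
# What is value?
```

Trace (tracking value):
lookup = {'x': [8, 17, 11], 'y': [38, 21, 35]}  # -> lookup = {'x': [8, 17, 11], 'y': [38, 21, 35]}
value = lookup['x'][2] + lookup['y'][2]  # -> value = 46

Answer: 46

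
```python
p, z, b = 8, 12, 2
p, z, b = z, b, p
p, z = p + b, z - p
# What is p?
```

Answer: 20

Derivation:
Trace (tracking p):
p, z, b = (8, 12, 2)  # -> p = 8, z = 12, b = 2
p, z, b = (z, b, p)  # -> p = 12, z = 2, b = 8
p, z = (p + b, z - p)  # -> p = 20, z = -10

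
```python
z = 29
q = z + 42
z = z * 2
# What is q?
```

Answer: 71

Derivation:
Trace (tracking q):
z = 29  # -> z = 29
q = z + 42  # -> q = 71
z = z * 2  # -> z = 58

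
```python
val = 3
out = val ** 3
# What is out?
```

Answer: 27

Derivation:
Trace (tracking out):
val = 3  # -> val = 3
out = val ** 3  # -> out = 27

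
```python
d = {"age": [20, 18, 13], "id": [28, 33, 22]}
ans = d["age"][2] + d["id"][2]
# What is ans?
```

Answer: 35

Derivation:
Trace (tracking ans):
d = {'age': [20, 18, 13], 'id': [28, 33, 22]}  # -> d = {'age': [20, 18, 13], 'id': [28, 33, 22]}
ans = d['age'][2] + d['id'][2]  # -> ans = 35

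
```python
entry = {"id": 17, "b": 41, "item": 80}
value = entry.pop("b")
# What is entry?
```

Trace (tracking entry):
entry = {'id': 17, 'b': 41, 'item': 80}  # -> entry = {'id': 17, 'b': 41, 'item': 80}
value = entry.pop('b')  # -> value = 41

Answer: {'id': 17, 'item': 80}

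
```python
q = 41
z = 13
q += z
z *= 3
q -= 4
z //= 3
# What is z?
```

Answer: 13

Derivation:
Trace (tracking z):
q = 41  # -> q = 41
z = 13  # -> z = 13
q += z  # -> q = 54
z *= 3  # -> z = 39
q -= 4  # -> q = 50
z //= 3  # -> z = 13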